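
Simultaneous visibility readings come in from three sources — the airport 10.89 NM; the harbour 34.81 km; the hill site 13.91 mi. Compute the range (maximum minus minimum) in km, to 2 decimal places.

the airport: 10.89 nmi = 20.1683 km.
the hill site: 13.91 SM = 22.3860 km.
Spread: 34.8100 − 20.1683 = 14.64 km.

14.64 km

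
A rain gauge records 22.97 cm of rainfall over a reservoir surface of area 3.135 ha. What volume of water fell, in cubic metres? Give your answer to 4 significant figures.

Depth: 22.97 cm × 10 = 229.7 mm.
Area: 3.135 ha = 31350 m².
1 mm over 1 m² is 1 L, so volume = 229.7 × 31350 = 7201095 L = 7201 m³.

7201 cubic metres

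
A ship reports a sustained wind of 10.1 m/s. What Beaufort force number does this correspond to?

10.1 m/s lies in the Beaufort 5 band (fresh breeze, 8.0–10.7 m/s).

Beaufort force 5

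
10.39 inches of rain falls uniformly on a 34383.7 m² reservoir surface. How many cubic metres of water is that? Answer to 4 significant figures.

9074 cubic metres

Depth: 10.39 in × 25.4 = 263.906 mm.
1 mm over 1 m² is 1 L, so volume = 263.906 × 34383.7 = 9074064.7 L = 9074 m³.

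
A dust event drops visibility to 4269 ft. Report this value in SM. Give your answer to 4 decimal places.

1 ft = 0.000189394 SM, so 4269 × 0.000189394 = 0.8085 SM.

0.8085 SM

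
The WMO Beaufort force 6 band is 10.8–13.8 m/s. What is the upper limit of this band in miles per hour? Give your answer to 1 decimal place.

10.8–13.8 m/s × 2.237 = 24.2–30.9 mph.

30.9 mph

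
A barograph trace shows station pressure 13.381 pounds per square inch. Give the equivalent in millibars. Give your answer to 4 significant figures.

1 psi = 68.9476 mb, so 13.381 × 68.9476 = 922.6 mb.

922.6 mb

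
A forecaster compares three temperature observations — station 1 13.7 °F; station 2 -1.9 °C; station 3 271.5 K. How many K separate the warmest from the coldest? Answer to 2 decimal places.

8.52 K

station 1: 13.7 °F = -10.167 °C.
station 3: 271.5 K = -1.650 °C.
Spread: (-1.650) − (-10.167) = 8.517 °C.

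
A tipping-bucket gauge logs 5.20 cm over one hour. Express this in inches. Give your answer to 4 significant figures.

1 cm = 0.393701 in, so 5.20 × 0.393701 = 2.047 in.

2.047 in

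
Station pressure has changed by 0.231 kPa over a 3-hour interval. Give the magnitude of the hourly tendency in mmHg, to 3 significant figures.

0.578 mmHg per hour

0.231 kPa / 3 h × 7.50062 mmHg/kPa = 0.578 mmHg/h.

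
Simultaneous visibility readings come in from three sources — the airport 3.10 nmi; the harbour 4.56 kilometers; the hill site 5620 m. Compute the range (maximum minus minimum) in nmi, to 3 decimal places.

the harbour: 4.56 km = 2.46220 nmi.
the hill site: 5620 m = 3.03456 nmi.
Spread: 3.10000 − 2.46220 = 0.638 nmi.

0.638 nmi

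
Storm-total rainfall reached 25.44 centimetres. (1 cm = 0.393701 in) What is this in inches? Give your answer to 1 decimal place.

1 cm = 0.393701 in, so 25.44 × 0.393701 = 10.0 in.

10.0 in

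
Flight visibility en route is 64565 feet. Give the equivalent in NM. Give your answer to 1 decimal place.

10.6 nmi

1 ft = 0.000164579 nmi, so 64565 × 0.000164579 = 10.6 nmi.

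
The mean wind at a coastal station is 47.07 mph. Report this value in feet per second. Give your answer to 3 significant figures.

1 mph = 1.46667 ft/s, so 47.07 × 1.46667 = 69.0 ft/s.

69.0 ft/s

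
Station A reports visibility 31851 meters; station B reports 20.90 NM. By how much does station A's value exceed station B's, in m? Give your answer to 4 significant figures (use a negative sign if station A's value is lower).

-6856 m

station B: 20.90 nmi = 38706.80 m.
Difference: 31851.00 − 38706.80 = -6856 m.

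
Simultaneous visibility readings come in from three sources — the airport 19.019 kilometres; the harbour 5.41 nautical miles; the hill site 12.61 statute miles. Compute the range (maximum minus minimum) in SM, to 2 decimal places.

6.38 SM

the airport: 19.019 km = 11.8179 SM.
the harbour: 5.41 nmi = 6.2257 SM.
Spread: 12.6100 − 6.2257 = 6.38 SM.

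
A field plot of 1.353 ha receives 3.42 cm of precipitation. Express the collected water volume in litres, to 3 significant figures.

Depth: 3.42 cm × 10 = 34.2 mm.
Area: 1.353 ha = 13530 m².
1 mm over 1 m² is 1 L, so volume = 34.2 × 13530 = 462726 L ≈ 463000 L.

463000 litres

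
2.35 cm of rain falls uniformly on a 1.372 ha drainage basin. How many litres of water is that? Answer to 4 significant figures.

Depth: 2.35 cm × 10 = 23.5 mm.
Area: 1.372 ha = 13720 m².
1 mm over 1 m² is 1 L, so volume = 23.5 × 13720 = 322420 L ≈ 322400 L.

322400 litres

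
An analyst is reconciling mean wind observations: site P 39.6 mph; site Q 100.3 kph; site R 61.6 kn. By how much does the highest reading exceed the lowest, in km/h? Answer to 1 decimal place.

site P: 39.6 mph = 63.730 km/h.
site R: 61.6 kt = 114.083 km/h.
Spread: 114.083 − 63.730 = 50.4 km/h.

50.4 km/h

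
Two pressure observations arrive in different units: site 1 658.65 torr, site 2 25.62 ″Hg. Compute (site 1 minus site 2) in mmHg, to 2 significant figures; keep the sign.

7.9 mmHg

site 2: 25.62 inHg = 650.748 mmHg.
Difference: 658.650 − 650.748 = 7.9 mmHg.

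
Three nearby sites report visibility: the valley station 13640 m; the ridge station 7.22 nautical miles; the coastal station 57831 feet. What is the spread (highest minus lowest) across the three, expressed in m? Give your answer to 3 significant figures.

the ridge station: 7.22 nmi = 13371.44 m.
the coastal station: 57831 ft = 17626.89 m.
Spread: 17626.89 − 13371.44 = 4260 m.

4260 m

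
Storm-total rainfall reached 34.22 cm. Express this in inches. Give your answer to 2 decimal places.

13.47 in

1 cm = 0.393701 in, so 34.22 × 0.393701 = 13.47 in.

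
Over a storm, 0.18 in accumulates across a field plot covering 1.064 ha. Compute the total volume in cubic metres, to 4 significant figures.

48.65 cubic metres

Depth: 0.18 in × 25.4 = 4.572 mm.
Area: 1.064 ha = 10640 m².
1 mm over 1 m² is 1 L, so volume = 4.572 × 10640 = 48646.08 L = 48.65 m³.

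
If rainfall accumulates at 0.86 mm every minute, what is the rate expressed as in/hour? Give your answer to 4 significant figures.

0.86 mm/minute × 0.0393701 in/mm × 60 minute/hour = 2.031 in/hour.

2.031 in/hour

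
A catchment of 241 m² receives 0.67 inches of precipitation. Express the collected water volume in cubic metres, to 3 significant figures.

Depth: 0.67 in × 25.4 = 17.018 mm.
1 mm over 1 m² is 1 L, so volume = 17.018 × 241 = 4101.338 L = 4.10 m³.

4.10 cubic metres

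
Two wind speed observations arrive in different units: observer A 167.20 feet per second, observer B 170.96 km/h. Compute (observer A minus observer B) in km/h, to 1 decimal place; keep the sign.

observer A: 167.20 ft/s = 183.465 km/h.
Difference: 183.465 − 170.960 = 12.5 km/h.

12.5 km/h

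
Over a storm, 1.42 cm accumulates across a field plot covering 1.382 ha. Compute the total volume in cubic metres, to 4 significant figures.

Depth: 1.42 cm × 10 = 14.2 mm.
Area: 1.382 ha = 13820 m².
1 mm over 1 m² is 1 L, so volume = 14.2 × 13820 = 196244 L = 196.2 m³.

196.2 cubic metres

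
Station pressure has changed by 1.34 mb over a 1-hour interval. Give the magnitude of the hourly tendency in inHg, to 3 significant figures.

1.34 mb / 1 h × 0.02953 inHg/mb = 0.0396 inHg/h.

0.0396 inHg per hour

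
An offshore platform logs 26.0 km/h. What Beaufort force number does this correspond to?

26.0 km/h = 7.2 m/s, which is Beaufort 4 (moderate breeze, 5.5–7.9 m/s).

Beaufort force 4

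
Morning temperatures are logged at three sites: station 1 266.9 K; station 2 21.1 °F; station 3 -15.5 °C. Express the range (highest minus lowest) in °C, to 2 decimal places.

station 1: 266.9 K = -6.250 °C.
station 2: 21.1 °F = -6.056 °C.
Spread: (-6.056) − (-15.500) = 9.444 °C.

9.44 °C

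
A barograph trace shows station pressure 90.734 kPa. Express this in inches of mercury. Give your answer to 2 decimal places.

26.79 inHg

1 kPa = 0.2953 inHg, so 90.734 × 0.2953 = 26.79 inHg.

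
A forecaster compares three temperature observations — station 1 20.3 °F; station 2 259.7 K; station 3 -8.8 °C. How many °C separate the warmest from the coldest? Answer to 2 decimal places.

station 1: 20.3 °F = -6.500 °C.
station 2: 259.7 K = -13.450 °C.
Spread: (-6.500) − (-13.450) = 6.950 °C.

6.95 °C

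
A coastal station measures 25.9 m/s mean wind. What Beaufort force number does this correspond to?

25.9 m/s lies in the Beaufort 10 band (storm, 24.5–28.4 m/s).

Beaufort force 10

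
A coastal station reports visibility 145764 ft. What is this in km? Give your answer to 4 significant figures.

44.43 km

1 ft = 0.0003048 km, so 145764 × 0.0003048 = 44.43 km.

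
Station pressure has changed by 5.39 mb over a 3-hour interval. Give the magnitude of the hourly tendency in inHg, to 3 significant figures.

5.39 mb / 3 h × 0.02953 inHg/mb = 0.0531 inHg/h.

0.0531 inHg per hour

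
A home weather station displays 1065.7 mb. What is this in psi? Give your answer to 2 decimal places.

15.46 psi

1 mb = 0.0145038 psi, so 1065.7 × 0.0145038 = 15.46 psi.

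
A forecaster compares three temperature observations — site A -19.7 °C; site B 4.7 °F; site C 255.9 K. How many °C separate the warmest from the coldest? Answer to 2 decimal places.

site B: 4.7 °F = -15.167 °C.
site C: 255.9 K = -17.250 °C.
Spread: (-15.167) − (-19.700) = 4.533 °C.

4.53 °C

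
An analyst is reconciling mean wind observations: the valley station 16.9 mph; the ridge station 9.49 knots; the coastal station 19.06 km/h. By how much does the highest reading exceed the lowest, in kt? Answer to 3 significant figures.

the valley station: 16.9 mph = 14.6857 kt.
the coastal station: 19.06 km/h = 10.2916 kt.
Spread: 14.6857 − 9.4900 = 5.20 kt.

5.20 kt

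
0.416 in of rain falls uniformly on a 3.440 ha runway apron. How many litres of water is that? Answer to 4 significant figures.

Depth: 0.416 in × 25.4 = 10.5664 mm.
Area: 3.440 ha = 34400 m².
1 mm over 1 m² is 1 L, so volume = 10.5664 × 34400 = 363484.16 L ≈ 363500 L.

363500 litres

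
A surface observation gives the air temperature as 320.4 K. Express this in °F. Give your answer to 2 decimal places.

117.05 °F

First to °C: 47.25 °C.
Then to °F: 117.05 °F.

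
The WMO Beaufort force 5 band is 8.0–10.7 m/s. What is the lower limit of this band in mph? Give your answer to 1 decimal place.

17.9 mph

8.0–10.7 m/s × 2.237 = 17.9–23.9 mph.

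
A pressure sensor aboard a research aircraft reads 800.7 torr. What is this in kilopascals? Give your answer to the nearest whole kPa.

1 mmHg = 0.133322 kPa, so 800.7 × 0.133322 = 107 kPa.

107 kPa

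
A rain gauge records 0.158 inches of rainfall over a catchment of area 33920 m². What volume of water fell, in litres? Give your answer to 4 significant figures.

Depth: 0.158 in × 25.4 = 4.0132 mm.
1 mm over 1 m² is 1 L, so volume = 4.0132 × 33920 = 136127.74 L ≈ 136100 L.

136100 litres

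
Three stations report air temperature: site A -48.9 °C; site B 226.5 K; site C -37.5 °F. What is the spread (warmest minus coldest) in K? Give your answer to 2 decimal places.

10.29 K

site B: 226.5 K = -46.650 °C.
site C: -37.5 °F = -38.611 °C.
Spread: (-38.611) − (-48.900) = 10.289 °C.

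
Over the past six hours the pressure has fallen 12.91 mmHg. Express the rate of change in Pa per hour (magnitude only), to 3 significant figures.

287 Pa per hour

12.91 mmHg / 6 h × 133.322 Pa/mmHg = 287 Pa/h.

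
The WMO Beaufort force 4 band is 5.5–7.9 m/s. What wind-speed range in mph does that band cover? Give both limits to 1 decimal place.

12.3 to 17.7 mph

5.5–7.9 m/s × 2.237 = 12.3–17.7 mph.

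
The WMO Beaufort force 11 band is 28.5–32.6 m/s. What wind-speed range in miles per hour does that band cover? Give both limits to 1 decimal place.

63.8 to 72.9 mph

28.5–32.6 m/s × 2.237 = 63.8–72.9 mph.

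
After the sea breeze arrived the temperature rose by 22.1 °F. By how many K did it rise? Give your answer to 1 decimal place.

12.3 K

For a temperature change the 32° offset cancels: ΔK = 22.1 × 0.5556 = 12.3 K.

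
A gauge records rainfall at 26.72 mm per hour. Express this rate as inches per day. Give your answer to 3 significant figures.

25.2 in/day

26.72 mm/hour × 0.0393701 in/mm × 24 hour/day = 25.2 in/day.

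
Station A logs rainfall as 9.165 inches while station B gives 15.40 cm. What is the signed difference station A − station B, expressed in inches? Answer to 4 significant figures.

3.102 in

station B: 15.40 cm = 6.06299 in.
Difference: 9.16500 − 6.06299 = 3.102 in.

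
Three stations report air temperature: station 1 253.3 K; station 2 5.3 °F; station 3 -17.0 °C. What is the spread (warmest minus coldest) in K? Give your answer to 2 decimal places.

5.02 K

station 1: 253.3 K = -19.850 °C.
station 2: 5.3 °F = -14.833 °C.
Spread: (-14.833) − (-19.850) = 5.017 °C.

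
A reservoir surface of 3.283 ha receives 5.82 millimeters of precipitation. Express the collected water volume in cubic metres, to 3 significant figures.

Area: 3.283 ha = 32830 m².
1 mm over 1 m² is 1 L, so volume = 5.82 × 32830 = 191070.6 L = 191 m³.

191 cubic metres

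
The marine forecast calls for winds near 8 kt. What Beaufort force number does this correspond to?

8 kt lies in the Beaufort 3 band (gentle breeze, 7–10 kt).

Beaufort force 3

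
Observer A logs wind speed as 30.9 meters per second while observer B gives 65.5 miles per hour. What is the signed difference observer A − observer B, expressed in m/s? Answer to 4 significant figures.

observer B: 65.5 mph = 29.28112 m/s.
Difference: 30.90000 − 29.28112 = 1.619 m/s.

1.619 m/s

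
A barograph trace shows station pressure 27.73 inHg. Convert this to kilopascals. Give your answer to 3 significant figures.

1 inHg = 3.38639 kPa, so 27.73 × 3.38639 = 93.9 kPa.

93.9 kPa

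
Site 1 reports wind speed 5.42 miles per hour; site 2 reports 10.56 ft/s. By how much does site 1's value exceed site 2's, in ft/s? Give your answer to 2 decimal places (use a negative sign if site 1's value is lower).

site 1: 5.42 mph = 7.9493 ft/s.
Difference: 7.9493 − 10.5600 = -2.61 ft/s.

-2.61 ft/s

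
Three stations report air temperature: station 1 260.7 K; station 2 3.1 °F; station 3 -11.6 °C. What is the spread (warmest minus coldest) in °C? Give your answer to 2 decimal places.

4.46 °C

station 1: 260.7 K = -12.450 °C.
station 2: 3.1 °F = -16.056 °C.
Spread: (-11.600) − (-16.056) = 4.456 °C.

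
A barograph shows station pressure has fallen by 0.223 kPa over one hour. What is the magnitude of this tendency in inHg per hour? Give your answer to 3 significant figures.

0.223 kPa / 1 h × 0.2953 inHg/kPa = 0.0659 inHg/h.

0.0659 inHg per hour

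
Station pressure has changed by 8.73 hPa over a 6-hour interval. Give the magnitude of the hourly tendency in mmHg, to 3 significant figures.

8.73 hPa / 6 h × 0.750062 mmHg/hPa = 1.09 mmHg/h.

1.09 mmHg per hour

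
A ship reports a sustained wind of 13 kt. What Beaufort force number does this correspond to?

Beaufort force 4

13 kt lies in the Beaufort 4 band (moderate breeze, 11–16 kt).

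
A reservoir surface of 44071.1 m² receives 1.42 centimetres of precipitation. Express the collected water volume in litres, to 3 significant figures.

626000 litres

Depth: 1.42 cm × 10 = 14.2 mm.
1 mm over 1 m² is 1 L, so volume = 14.2 × 44071.1 = 625809.62 L ≈ 626000 L.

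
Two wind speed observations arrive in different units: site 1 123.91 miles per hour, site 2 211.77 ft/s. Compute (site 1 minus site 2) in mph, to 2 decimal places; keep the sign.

-20.48 mph

site 2: 211.77 ft/s = 144.3886 mph.
Difference: 123.9100 − 144.3886 = -20.48 mph.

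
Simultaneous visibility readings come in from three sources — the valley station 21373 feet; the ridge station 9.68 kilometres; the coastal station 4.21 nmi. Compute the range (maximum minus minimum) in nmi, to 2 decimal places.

the valley station: 21373 ft = 3.5175 nmi.
the ridge station: 9.68 km = 5.2268 nmi.
Spread: 5.2268 − 3.5175 = 1.71 nmi.

1.71 nmi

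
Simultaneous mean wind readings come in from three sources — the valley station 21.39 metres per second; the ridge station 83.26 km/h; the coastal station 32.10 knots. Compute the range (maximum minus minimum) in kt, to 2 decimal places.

the valley station: 21.39 m/s = 41.5788 kt.
the ridge station: 83.26 km/h = 44.9568 kt.
Spread: 44.9568 − 32.1000 = 12.86 kt.

12.86 kt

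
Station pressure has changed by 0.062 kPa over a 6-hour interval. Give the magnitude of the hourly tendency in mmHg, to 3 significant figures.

0.0775 mmHg per hour

0.062 kPa / 6 h × 7.50062 mmHg/kPa = 0.0775 mmHg/h.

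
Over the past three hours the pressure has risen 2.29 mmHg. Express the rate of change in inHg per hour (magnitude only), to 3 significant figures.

0.0301 inHg per hour

2.29 mmHg / 3 h × 0.0393701 inHg/mmHg = 0.0301 inHg/h.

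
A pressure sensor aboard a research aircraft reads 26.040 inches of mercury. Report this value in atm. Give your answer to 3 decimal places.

1 inHg = 0.0334211 atm, so 26.040 × 0.0334211 = 0.870 atm.

0.870 atm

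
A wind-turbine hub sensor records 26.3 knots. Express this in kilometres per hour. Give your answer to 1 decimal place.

1 kt = 1.852 km/h, so 26.3 × 1.852 = 48.7 km/h.

48.7 km/h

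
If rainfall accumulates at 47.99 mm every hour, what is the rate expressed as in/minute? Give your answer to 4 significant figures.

47.99 mm/hour × 0.0393701 in/mm × 0.0166667 hour/minute = 0.03149 in/minute.

0.03149 in/minute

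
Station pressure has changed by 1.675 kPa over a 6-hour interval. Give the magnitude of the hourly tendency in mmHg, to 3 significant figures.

2.09 mmHg per hour

1.675 kPa / 6 h × 7.50062 mmHg/kPa = 2.09 mmHg/h.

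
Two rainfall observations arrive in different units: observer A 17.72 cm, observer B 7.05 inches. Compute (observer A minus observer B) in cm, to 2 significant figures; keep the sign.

-0.19 cm

observer B: 7.05 in = 17.9070 cm.
Difference: 17.7200 − 17.9070 = -0.19 cm.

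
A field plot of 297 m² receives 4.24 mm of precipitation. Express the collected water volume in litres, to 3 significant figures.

1 mm over 1 m² is 1 L, so volume = 4.24 × 297 = 1259.28 L ≈ 1260 L.

1260 litres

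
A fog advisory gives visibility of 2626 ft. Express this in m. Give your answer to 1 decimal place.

800.4 m

1 ft = 0.3048 m, so 2626 × 0.3048 = 800.4 m.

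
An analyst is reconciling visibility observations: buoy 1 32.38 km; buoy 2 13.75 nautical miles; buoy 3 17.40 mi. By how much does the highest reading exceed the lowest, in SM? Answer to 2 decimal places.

4.30 SM

buoy 1: 32.38 km = 20.1200 SM.
buoy 2: 13.75 nmi = 15.8232 SM.
Spread: 20.1200 − 15.8232 = 4.30 SM.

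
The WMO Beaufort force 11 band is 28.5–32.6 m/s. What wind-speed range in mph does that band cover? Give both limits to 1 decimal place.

28.5–32.6 m/s × 2.237 = 63.8–72.9 mph.

63.8 to 72.9 mph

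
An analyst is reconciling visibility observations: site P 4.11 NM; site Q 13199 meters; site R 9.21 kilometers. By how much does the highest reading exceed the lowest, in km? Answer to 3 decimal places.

5.587 km

site P: 4.11 nmi = 7.61172 km.
site Q: 13199 m = 13.19900 km.
Spread: 13.19900 − 7.61172 = 5.587 km.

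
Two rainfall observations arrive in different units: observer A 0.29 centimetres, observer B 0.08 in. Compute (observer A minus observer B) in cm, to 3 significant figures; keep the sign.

observer B: 0.08 in = 0.203200 cm.
Difference: 0.290000 − 0.203200 = 0.0868 cm.

0.0868 cm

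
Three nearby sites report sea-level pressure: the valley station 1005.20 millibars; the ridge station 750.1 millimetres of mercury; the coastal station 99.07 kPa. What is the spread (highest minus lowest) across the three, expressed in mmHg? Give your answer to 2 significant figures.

the valley station: 1005.20 mb = 753.96 mmHg.
the coastal station: 99.07 kPa = 743.09 mmHg.
Spread: 753.96 − 743.09 = 11 mmHg.

11 mmHg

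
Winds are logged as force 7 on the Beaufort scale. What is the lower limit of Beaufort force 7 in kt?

Beaufort 7 (near gale) spans 28–33 knots.

28 kt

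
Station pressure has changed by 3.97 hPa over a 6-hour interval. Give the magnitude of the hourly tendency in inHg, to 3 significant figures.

0.0195 inHg per hour

3.97 hPa / 6 h × 0.02953 inHg/hPa = 0.0195 inHg/h.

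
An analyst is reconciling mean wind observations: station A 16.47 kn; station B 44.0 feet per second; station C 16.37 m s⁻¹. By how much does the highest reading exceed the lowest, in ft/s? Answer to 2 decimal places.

25.91 ft/s

station A: 16.47 kt = 27.7982 ft/s.
station C: 16.37 m/s = 53.7073 ft/s.
Spread: 53.7073 − 27.7982 = 25.91 ft/s.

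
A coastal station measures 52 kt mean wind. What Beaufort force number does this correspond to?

52 kt lies in the Beaufort 10 band (storm, 48–55 kt).

Beaufort force 10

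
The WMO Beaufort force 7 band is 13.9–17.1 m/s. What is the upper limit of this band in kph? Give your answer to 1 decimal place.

61.6 km/h

13.9–17.1 m/s × 3.6 = 50.0–61.6 km/h.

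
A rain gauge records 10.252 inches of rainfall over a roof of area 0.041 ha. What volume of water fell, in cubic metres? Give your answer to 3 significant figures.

Depth: 10.252 in × 25.4 = 260.4008 mm.
Area: 0.041 ha = 410 m².
1 mm over 1 m² is 1 L, so volume = 260.4008 × 410 = 106764.33 L = 107 m³.

107 cubic metres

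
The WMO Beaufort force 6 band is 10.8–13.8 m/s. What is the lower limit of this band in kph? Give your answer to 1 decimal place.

10.8–13.8 m/s × 3.6 = 38.9–49.7 km/h.

38.9 km/h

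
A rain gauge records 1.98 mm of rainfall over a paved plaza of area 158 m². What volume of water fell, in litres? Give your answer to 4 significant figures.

312.8 litres

1 mm over 1 m² is 1 L, so volume = 1.98 × 158 = 312.84 L ≈ 312.8 L.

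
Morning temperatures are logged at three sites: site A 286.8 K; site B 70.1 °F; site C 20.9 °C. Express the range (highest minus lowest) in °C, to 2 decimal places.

7.52 °C

site A: 286.8 K = 13.650 °C.
site B: 70.1 °F = 21.167 °C.
Spread: 21.167 − 13.650 = 7.517 °C.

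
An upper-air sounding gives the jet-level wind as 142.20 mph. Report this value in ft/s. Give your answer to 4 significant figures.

1 mph = 1.46667 ft/s, so 142.20 × 1.46667 = 208.6 ft/s.

208.6 ft/s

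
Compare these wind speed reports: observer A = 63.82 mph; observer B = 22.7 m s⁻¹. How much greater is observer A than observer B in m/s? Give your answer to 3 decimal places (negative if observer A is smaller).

5.830 m/s

observer A: 63.82 mph = 28.53009 m/s.
Difference: 28.53009 − 22.70000 = 5.830 m/s.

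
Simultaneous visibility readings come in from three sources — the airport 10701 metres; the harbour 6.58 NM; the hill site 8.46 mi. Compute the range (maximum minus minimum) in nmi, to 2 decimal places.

the airport: 10701 m = 5.7781 nmi.
the hill site: 8.46 SM = 7.3515 nmi.
Spread: 7.3515 − 5.7781 = 1.57 nmi.

1.57 nmi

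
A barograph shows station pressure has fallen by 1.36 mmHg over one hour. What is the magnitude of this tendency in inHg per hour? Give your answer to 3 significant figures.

1.36 mmHg / 1 h × 0.0393701 inHg/mmHg = 0.0535 inHg/h.

0.0535 inHg per hour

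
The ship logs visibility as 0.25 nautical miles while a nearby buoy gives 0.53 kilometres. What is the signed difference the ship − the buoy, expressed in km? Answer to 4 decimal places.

the ship: 0.25 nmi = 0.463000 km.
Difference: 0.463000 − 0.530000 = -0.0670 km.

-0.0670 km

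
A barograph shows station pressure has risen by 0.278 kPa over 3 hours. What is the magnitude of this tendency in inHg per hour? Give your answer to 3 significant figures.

0.0274 inHg per hour

0.278 kPa / 3 h × 0.2953 inHg/kPa = 0.0274 inHg/h.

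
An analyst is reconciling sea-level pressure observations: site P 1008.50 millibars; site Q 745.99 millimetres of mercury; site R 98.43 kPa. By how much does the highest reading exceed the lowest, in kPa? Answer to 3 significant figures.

2.42 kPa

site P: 1008.50 mb = 100.8500 kPa.
site Q: 745.99 mmHg = 99.4572 kPa.
Spread: 100.8500 − 98.4300 = 2.42 kPa.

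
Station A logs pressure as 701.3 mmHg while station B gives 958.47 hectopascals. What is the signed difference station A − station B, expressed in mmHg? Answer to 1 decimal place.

station B: 958.47 hPa = 718.912 mmHg.
Difference: 701.300 − 718.912 = -17.6 mmHg.

-17.6 mmHg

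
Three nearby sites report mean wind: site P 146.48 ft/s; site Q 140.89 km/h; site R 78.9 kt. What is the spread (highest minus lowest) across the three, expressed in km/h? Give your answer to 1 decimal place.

site P: 146.48 ft/s = 160.730 km/h.
site R: 78.9 kt = 146.123 km/h.
Spread: 160.730 − 140.890 = 19.8 km/h.

19.8 km/h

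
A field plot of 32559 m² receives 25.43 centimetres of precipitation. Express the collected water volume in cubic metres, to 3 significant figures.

Depth: 25.43 cm × 10 = 254.3 mm.
1 mm over 1 m² is 1 L, so volume = 254.3 × 32559 = 8279753.7 L = 8280 m³.

8280 cubic metres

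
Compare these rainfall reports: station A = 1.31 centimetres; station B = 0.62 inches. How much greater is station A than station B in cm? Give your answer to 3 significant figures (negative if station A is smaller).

-0.265 cm

station B: 0.62 in = 1.57480 cm.
Difference: 1.31000 − 1.57480 = -0.265 cm.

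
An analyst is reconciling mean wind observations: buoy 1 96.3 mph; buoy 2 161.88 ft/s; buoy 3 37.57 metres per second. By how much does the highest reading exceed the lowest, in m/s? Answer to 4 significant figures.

buoy 1: 96.3 mph = 43.0500 m/s.
buoy 2: 161.88 ft/s = 49.3410 m/s.
Spread: 49.3410 − 37.5700 = 11.77 m/s.

11.77 m/s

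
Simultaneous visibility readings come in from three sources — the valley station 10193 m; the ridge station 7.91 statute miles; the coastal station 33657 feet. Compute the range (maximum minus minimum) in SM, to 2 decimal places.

the valley station: 10193 m = 6.3336 SM.
the coastal station: 33657 ft = 6.3744 SM.
Spread: 7.9100 − 6.3336 = 1.58 SM.

1.58 SM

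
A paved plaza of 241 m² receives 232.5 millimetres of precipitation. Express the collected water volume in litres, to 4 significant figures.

1 mm over 1 m² is 1 L, so volume = 232.5 × 241 = 56032.5 L ≈ 56030 L.

56030 litres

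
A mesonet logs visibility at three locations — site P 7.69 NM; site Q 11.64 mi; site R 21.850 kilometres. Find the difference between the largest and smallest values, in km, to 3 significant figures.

7.61 km

site P: 7.69 nmi = 14.2419 km.
site Q: 11.64 SM = 18.7328 km.
Spread: 21.8500 − 14.2419 = 7.61 km.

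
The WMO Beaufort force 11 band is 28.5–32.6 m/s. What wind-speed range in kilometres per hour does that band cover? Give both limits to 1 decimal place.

102.6 to 117.4 km/h

28.5–32.6 m/s × 3.6 = 102.6–117.4 km/h.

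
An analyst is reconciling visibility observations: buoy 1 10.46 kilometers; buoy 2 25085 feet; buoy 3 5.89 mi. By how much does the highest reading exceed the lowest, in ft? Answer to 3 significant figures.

9230 ft

buoy 1: 10.46 km = 34317.59 ft.
buoy 3: 5.89 SM = 31099.20 ft.
Spread: 34317.59 − 25085.00 = 9230 ft.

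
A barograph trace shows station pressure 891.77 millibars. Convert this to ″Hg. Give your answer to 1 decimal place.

26.3 inHg

1 mb = 0.02953 inHg, so 891.77 × 0.02953 = 26.3 inHg.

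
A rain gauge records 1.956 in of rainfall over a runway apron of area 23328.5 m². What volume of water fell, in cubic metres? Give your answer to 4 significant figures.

Depth: 1.956 in × 25.4 = 49.6824 mm.
1 mm over 1 m² is 1 L, so volume = 49.6824 × 23328.5 = 1159015.9 L = 1159 m³.

1159 cubic metres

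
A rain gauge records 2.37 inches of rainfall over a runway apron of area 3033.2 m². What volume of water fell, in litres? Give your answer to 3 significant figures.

183000 litres

Depth: 2.37 in × 25.4 = 60.198 mm.
1 mm over 1 m² is 1 L, so volume = 60.198 × 3033.2 = 182592.57 L ≈ 183000 L.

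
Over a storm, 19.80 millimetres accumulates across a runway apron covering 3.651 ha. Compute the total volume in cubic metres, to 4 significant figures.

722.9 cubic metres

Area: 3.651 ha = 36510 m².
1 mm over 1 m² is 1 L, so volume = 19.8 × 36510 = 722898 L = 722.9 m³.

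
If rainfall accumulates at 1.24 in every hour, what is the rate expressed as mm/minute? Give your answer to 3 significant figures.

1.24 in/hour × 25.4 mm/in × 0.0166667 hour/minute = 0.525 mm/minute.

0.525 mm/minute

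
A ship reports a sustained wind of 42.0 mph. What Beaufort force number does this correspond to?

42.0 mph = 18.8 m/s, which is Beaufort 8 (gale, 17.2–20.7 m/s).

Beaufort force 8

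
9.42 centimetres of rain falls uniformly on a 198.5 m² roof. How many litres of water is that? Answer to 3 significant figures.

Depth: 9.42 cm × 10 = 94.2 mm.
1 mm over 1 m² is 1 L, so volume = 94.2 × 198.5 = 18698.7 L ≈ 18700 L.

18700 litres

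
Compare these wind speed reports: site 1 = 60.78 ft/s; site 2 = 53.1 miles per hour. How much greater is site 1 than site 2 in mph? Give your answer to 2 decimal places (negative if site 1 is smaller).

-11.66 mph

site 1: 60.78 ft/s = 41.4409 mph.
Difference: 41.4409 − 53.1000 = -11.66 mph.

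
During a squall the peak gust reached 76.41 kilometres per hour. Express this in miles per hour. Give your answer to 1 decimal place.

1 km/h = 0.621371 mph, so 76.41 × 0.621371 = 47.5 mph.

47.5 mph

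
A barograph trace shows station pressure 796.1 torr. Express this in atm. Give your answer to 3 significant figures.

1 mmHg = 0.00131579 atm, so 796.1 × 0.00131579 = 1.05 atm.

1.05 atm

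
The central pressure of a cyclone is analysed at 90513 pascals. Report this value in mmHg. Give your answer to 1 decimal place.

678.9 mmHg

1 Pa = 0.00750062 mmHg, so 90513 × 0.00750062 = 678.9 mmHg.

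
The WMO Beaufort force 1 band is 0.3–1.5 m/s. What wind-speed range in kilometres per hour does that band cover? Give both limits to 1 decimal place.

1.1 to 5.4 km/h

0.3–1.5 m/s × 3.6 = 1.1–5.4 km/h.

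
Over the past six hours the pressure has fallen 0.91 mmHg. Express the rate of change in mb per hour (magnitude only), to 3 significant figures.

0.91 mmHg / 6 h × 1.33322 mb/mmHg = 0.202 mb/h.

0.202 mb per hour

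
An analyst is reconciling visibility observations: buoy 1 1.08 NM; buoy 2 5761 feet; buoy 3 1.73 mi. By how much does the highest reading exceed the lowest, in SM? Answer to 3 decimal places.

0.639 SM

buoy 1: 1.08 nmi = 1.24284 SM.
buoy 2: 5761 ft = 1.09110 SM.
Spread: 1.73000 − 1.09110 = 0.639 SM.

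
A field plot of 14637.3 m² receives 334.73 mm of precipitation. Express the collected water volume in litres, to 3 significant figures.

1 mm over 1 m² is 1 L, so volume = 334.73 × 14637.3 = 4899543.4 L ≈ 4900000 L.

4900000 litres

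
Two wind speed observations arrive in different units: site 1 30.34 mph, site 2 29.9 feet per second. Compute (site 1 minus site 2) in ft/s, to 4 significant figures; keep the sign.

14.60 ft/s

site 1: 30.34 mph = 44.4987 ft/s.
Difference: 44.4987 − 29.9000 = 14.60 ft/s.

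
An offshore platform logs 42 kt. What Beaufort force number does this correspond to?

Beaufort force 9

42 kt lies in the Beaufort 9 band (strong gale, 41–47 kt).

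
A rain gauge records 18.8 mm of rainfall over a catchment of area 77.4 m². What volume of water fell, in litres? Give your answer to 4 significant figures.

1455 litres

1 mm over 1 m² is 1 L, so volume = 18.8 × 77.4 = 1455.12 L ≈ 1455 L.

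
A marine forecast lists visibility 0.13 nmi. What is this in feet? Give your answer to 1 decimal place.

789.9 ft

1 nmi = 6076.12 ft, so 0.13 × 6076.12 = 789.9 ft.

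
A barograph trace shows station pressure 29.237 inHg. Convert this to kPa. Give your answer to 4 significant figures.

1 inHg = 3.38639 kPa, so 29.237 × 3.38639 = 99.01 kPa.

99.01 kPa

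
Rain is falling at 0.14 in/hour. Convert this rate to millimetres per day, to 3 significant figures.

85.3 mm/day

0.14 in/hour × 25.4 mm/in × 24 hour/day = 85.3 mm/day.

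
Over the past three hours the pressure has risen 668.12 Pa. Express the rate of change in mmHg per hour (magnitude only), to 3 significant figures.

1.67 mmHg per hour

668.12 Pa / 3 h × 0.00750062 mmHg/Pa = 1.67 mmHg/h.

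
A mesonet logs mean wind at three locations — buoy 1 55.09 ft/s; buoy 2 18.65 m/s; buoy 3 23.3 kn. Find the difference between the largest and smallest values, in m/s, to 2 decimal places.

buoy 1: 55.09 ft/s = 16.7914 m/s.
buoy 3: 23.3 kt = 11.9866 m/s.
Spread: 18.6500 − 11.9866 = 6.66 m/s.

6.66 m/s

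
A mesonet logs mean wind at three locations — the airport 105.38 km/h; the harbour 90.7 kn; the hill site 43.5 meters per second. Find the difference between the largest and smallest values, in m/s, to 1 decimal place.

17.4 m/s

the airport: 105.38 km/h = 29.272 m/s.
the harbour: 90.7 kt = 46.660 m/s.
Spread: 46.660 − 29.272 = 17.4 m/s.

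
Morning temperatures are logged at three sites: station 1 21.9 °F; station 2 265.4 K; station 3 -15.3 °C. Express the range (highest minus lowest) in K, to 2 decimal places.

9.69 K

station 1: 21.9 °F = -5.611 °C.
station 2: 265.4 K = -7.750 °C.
Spread: (-5.611) − (-15.300) = 9.689 °C.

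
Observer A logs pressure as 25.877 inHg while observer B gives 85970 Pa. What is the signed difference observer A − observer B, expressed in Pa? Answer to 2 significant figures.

observer A: 25.877 inHg = 87629.59 Pa.
Difference: 87629.59 − 85970.00 = 1700 Pa.

1700 Pa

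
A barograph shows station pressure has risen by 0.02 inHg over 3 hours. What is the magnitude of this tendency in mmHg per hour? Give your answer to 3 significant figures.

0.169 mmHg per hour

0.02 inHg / 3 h × 25.4 mmHg/inHg = 0.169 mmHg/h.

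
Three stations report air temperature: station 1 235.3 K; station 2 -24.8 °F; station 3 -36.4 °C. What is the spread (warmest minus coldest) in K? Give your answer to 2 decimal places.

station 1: 235.3 K = -37.850 °C.
station 2: -24.8 °F = -31.556 °C.
Spread: (-31.556) − (-37.850) = 6.294 °C.

6.29 K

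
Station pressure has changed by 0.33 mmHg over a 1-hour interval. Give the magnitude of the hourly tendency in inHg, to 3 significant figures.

0.0130 inHg per hour

0.33 mmHg / 1 h × 0.0393701 inHg/mmHg = 0.0130 inHg/h.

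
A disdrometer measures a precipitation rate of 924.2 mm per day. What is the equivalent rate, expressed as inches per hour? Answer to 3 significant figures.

924.2 mm/day × 0.0393701 in/mm × 0.0416667 day/hour = 1.52 in/hour.

1.52 in/hour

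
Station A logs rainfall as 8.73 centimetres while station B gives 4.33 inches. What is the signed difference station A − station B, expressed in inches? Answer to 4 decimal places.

-0.8930 in

station A: 8.73 cm = 3.437008 in.
Difference: 3.437008 − 4.330000 = -0.8930 in.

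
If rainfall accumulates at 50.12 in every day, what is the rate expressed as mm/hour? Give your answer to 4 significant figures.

53.04 mm/hour

50.12 in/day × 25.4 mm/in × 0.0416667 day/hour = 53.04 mm/hour.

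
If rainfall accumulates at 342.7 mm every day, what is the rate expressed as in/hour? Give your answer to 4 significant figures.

0.5622 in/hour

342.7 mm/day × 0.0393701 in/mm × 0.0416667 day/hour = 0.5622 in/hour.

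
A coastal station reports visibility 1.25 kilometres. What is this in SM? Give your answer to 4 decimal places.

1 km = 0.621371 SM, so 1.25 × 0.621371 = 0.7767 SM.

0.7767 SM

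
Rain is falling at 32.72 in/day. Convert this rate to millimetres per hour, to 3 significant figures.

32.72 in/day × 25.4 mm/in × 0.0416667 day/hour = 34.6 mm/hour.

34.6 mm/hour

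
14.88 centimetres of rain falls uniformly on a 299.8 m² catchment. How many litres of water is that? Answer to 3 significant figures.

44600 litres

Depth: 14.88 cm × 10 = 148.8 mm.
1 mm over 1 m² is 1 L, so volume = 148.8 × 299.8 = 44610.24 L ≈ 44600 L.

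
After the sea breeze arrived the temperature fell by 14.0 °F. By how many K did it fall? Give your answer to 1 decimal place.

7.8 K

Converting a difference, only the 9/5 scale factor applies: ΔK = 14.0 × 0.5556 = 7.8 K.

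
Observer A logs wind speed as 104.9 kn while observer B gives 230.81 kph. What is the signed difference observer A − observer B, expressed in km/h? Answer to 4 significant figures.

-36.54 km/h

observer A: 104.9 kt = 194.2748 km/h.
Difference: 194.2748 − 230.8100 = -36.54 km/h.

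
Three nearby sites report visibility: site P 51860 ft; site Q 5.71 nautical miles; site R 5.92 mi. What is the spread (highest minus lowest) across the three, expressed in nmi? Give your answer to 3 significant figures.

3.39 nmi

site P: 51860 ft = 8.5351 nmi.
site R: 5.92 SM = 5.1443 nmi.
Spread: 8.5351 − 5.1443 = 3.39 nmi.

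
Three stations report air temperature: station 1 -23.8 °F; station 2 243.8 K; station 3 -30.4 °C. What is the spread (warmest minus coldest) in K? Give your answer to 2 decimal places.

1.65 K

station 1: -23.8 °F = -31.000 °C.
station 2: 243.8 K = -29.350 °C.
Spread: (-29.350) − (-31.000) = 1.650 °C.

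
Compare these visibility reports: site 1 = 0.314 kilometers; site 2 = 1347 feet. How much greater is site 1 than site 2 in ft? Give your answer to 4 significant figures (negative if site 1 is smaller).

site 1: 0.314 km = 1030.184 ft.
Difference: 1030.184 − 1347.000 = -316.8 ft.

-316.8 ft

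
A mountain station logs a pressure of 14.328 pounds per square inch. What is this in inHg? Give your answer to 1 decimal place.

29.2 inHg

1 psi = 2.03602 inHg, so 14.328 × 2.03602 = 29.2 inHg.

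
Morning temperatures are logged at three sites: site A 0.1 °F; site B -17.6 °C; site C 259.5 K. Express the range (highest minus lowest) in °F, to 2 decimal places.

7.33 °F

site A: 0.1 °F = -17.722 °C.
site C: 259.5 K = -13.650 °C.
Spread: (-13.650) − (-17.722) = 4.072 °C = 7.33 °F.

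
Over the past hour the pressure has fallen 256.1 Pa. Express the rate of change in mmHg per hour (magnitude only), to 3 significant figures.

1.92 mmHg per hour

256.1 Pa / 1 h × 0.00750062 mmHg/Pa = 1.92 mmHg/h.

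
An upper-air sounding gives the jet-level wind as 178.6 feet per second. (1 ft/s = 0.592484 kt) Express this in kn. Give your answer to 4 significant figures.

1 ft/s = 0.592484 kt, so 178.6 × 0.592484 = 105.8 kt.

105.8 kt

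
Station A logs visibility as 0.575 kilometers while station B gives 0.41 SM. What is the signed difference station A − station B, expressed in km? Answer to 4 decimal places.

station B: 0.41 SM = 0.659831 km.
Difference: 0.575000 − 0.659831 = -0.0848 km.

-0.0848 km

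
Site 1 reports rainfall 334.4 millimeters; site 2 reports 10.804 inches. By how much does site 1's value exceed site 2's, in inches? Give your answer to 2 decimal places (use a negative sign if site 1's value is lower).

2.36 in

site 1: 334.4 mm = 13.1654 in.
Difference: 13.1654 − 10.8040 = 2.36 in.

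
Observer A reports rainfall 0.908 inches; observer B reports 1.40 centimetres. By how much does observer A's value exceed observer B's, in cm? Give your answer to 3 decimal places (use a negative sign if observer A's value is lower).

0.906 cm

observer A: 0.908 in = 2.30632 cm.
Difference: 2.30632 − 1.40000 = 0.906 cm.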